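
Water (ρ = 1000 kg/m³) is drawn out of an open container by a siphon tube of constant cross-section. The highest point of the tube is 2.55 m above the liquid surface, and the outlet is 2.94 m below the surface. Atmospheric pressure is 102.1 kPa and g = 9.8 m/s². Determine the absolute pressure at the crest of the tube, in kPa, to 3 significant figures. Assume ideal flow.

P_top = 48.3 kPa

Bernoulli surface→outlet gives ½v² = g·h_out, so v = √(2·9.8·2.94) = 7.59 m/s.
Continuity keeps v the same throughout the tube; from surface to crest, P_atm + 0 = P_top + ½ρv² + ρg·h_top.
P_top = 102100 − ½·1000·7.59² − 1000·9.8·2.55 = 48300 Pa.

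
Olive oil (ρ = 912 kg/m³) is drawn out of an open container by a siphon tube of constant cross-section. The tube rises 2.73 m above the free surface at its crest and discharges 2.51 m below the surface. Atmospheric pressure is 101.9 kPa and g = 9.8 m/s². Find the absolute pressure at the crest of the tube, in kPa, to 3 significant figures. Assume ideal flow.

The outlet speed comes from Torricelli: v = √(2g·2.51) = 7.01 m/s.
The bore is uniform, so the speed at the crest is the same v. Bernoulli surface→crest: P_atm = P_top + ½ρv² + ρg·h_top.
P_top = 101900 − ½·912·7.01² − 912·9.8·2.73 = 55100 Pa.

P_top = 55.1 kPa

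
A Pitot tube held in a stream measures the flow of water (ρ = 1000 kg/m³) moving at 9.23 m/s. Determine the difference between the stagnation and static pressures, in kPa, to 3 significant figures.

42.6 kPa

Bernoulli between the free stream and the stagnation point: ½ρv² = P_stag − P_static.
ΔP = ½·1000·9.23² = 42600 Pa.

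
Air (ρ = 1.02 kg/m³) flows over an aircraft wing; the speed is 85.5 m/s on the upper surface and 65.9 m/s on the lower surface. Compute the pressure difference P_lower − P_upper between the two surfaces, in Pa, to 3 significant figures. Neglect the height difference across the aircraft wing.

The pressure is lower where the speed is higher: ΔP = ½ρ(v_up² − v_low²).
ΔP = ½·1.02·(85.5² − 65.9²) = 1510 Pa.

ΔP ≈ 1510 Pa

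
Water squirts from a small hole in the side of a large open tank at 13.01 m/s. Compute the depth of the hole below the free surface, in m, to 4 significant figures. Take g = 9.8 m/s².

h ≈ 8.636 m

Torricelli: v = √(2gh), so h = v²/(2g).
h = 13.01²/(2·9.8) = 169.3/19.60 = 8.636 m.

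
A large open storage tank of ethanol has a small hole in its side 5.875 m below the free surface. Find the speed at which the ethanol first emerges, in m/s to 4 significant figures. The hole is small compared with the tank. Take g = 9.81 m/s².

v ≈ 10.74 m/s

Torricelli's result v = √(2gh) gives v = √(2·9.81·5.875) = 10.74 m/s.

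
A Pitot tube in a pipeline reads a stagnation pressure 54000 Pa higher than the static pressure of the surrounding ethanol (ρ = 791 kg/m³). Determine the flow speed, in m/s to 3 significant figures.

Bernoulli between the free stream and the stagnation point: ½ρv² = P_stag − P_static.
v = √(2ΔP/ρ) = √(2·54000/791) = 11.7 m/s.

v = 11.7 m/s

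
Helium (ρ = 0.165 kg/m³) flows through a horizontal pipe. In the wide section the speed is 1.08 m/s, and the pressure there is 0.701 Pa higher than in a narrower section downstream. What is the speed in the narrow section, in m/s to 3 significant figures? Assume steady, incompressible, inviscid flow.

Along the level pipe P + ½ρv² is conserved, hence v₂² = v₁² + 2(P₁ − P₂)/ρ.
v₂ = √(1.08² + 2·0.701/0.165) = √(1.17 + 8.50) = 3.11 m/s.

3.11 m/s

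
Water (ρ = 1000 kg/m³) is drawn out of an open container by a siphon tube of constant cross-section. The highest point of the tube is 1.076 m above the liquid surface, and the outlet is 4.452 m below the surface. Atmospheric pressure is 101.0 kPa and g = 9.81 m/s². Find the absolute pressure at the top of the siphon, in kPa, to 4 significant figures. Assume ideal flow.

Bernoulli surface→outlet gives ½v² = g·h_out, so v = √(2·9.81·4.452) = 9.346 m/s.
With constant cross-section the crest speed equals v; applying Bernoulli from the surface up to the crest, P_top = P_atm − ½ρv² − ρg·h_top.
P_top = 101000 − ½·1000·9.346² − 1000·9.81·1.076 = 46770 Pa.

P_top ≈ 46.77 kPa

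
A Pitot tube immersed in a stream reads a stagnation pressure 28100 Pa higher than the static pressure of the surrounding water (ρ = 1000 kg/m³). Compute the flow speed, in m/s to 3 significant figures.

At the stagnation point the flow is brought to rest, so Bernoulli gives P_stag − P_static = ½ρv².
v = √(2ΔP/ρ) = √(2·28100/1000) = 7.50 m/s.

v = 7.50 m/s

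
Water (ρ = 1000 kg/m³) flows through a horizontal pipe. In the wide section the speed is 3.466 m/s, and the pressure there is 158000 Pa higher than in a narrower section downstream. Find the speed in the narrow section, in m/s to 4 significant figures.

v₂ ≈ 18.11 m/s

Horizontal Bernoulli: P₁ + ½ρv₁² = P₂ + ½ρv₂², so v₂² = v₁² + 2(P₁ − P₂)/ρ.
v₂ = √(3.466² + 2·158000/1000) = √(12.01 + 316.0) = 18.11 m/s.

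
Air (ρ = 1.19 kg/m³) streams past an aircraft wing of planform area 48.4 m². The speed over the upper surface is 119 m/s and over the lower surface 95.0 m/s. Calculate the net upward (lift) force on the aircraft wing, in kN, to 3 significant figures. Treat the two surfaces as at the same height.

F = 148 kN

With equal heights on the two surfaces, Bernoulli gives P_lower − P_upper = ½ρ(v_upper² − v_lower²).
ΔP = ½·1.19·(119² − 95.0²) = 3060 Pa.
Lift = ΔP · A = 3060 × 48.4 = 148000 N.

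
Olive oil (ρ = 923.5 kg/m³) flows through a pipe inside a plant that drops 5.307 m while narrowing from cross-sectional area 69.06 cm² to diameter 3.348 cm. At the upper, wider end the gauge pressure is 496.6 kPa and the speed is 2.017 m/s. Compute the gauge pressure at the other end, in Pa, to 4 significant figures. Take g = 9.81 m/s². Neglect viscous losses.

Continuity gives A₁v₁ = A₂v₂, so v₂ = (69.06 cm²)/(8.804 cm²) × 2.017 m/s = 15.82 m/s.
Energy conservation along the streamline gives P₂ = P₁ − ½ρ(v₂² − v₁²) − ρg(h₂ − h₁).
P₂ = 496600 + ½·923.5·(2.017² − 15.82²) − 923.5·9.81·(−5.307) = 496600 + (-113700) − (-48080) = 431000 Pa.

431000 Pa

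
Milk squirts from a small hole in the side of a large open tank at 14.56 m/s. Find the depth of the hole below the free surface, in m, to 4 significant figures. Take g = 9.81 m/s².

Inverting v = √(2gh) gives h = v² / 2g.
h = 14.56²/(2·9.81) = 212.0/19.62 = 10.80 m.

h ≈ 10.80 m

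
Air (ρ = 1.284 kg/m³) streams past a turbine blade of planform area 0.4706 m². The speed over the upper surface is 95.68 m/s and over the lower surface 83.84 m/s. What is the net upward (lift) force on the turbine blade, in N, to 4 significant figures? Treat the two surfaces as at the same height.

With equal heights on the two surfaces, Bernoulli gives P_lower − P_upper = ½ρ(v_upper² − v_lower²).
ΔP = ½·1.284·(95.68² − 83.84²) = 1365 Pa.
Lift = ΔP · A = 1365 × 0.4706 = 642.2 N.

F ≈ 642.2 N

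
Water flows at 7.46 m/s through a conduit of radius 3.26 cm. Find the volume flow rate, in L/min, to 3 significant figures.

Q = A·v = 0.00334 m² × 7.46 m/s = 0.0249 m³/s.
Converting: 0.0249 m³/s × 60000 = 1490 L/min.

Q ≈ 1490 L/min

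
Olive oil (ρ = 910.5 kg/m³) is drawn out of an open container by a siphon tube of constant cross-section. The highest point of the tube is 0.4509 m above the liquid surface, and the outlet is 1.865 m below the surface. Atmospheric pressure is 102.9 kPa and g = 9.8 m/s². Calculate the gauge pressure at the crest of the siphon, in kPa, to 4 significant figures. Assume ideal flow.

P_gauge ≈ -20.66 kPa

From the surface to the outlet (both open to atmosphere, surface at rest): v = √(2g·h_out) = √(2·9.8·1.865) = 6.046 m/s.
Continuity keeps v the same throughout the tube; from surface to crest, P_atm + 0 = P_top + ½ρv² + ρg·h_top.
P_top = 102900 − ½·910.5·6.046² − 910.5·9.8·0.4509 = 82240 Pa. So P_gauge = P_top − P_atm = -20660 Pa.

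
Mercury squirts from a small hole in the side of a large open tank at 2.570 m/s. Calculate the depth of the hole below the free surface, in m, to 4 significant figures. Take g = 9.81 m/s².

Torricelli: v = √(2gh), so h = v²/(2g).
h = 2.570²/(2·9.81) = 6.605/19.62 = 0.3366 m.

h = 0.3366 m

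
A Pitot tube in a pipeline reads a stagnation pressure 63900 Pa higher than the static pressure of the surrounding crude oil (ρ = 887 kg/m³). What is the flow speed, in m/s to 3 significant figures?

Bernoulli between the free stream and the stagnation point: ½ρv² = P_stag − P_static.
v = √(2ΔP/ρ) = √(2·63900/887) = 12.0 m/s.

v ≈ 12.0 m/s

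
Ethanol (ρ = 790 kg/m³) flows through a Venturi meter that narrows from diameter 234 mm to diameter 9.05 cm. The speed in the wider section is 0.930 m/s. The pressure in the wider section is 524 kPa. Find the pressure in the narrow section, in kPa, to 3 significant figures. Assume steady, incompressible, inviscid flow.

P₂ ≈ 509 kPa

Continuity gives A₁v₁ = A₂v₂, so v₂ = (430 cm²)/(64.3 cm²) × 0.930 m/s = 6.22 m/s.
Along the horizontal streamline, P + ½ρv² is constant.
P₂ = P₁ − ½ρ(v₂² − v₁²) = 524000 − ½·790·(6.22² − 0.930²) = 524000 − 14900 = 509000 Pa.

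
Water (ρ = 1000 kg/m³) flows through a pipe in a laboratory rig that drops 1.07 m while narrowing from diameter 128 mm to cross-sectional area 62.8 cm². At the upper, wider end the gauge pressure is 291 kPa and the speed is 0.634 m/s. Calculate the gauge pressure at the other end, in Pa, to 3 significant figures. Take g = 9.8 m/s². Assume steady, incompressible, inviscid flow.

Continuity gives A₁v₁ = A₂v₂, so v₂ = (129 cm²)/(62.8 cm²) × 0.634 m/s = 1.30 m/s.
Energy conservation along the streamline gives P₂ = P₁ − ½ρ(v₂² − v₁²) − ρg(h₂ − h₁).
P₂ = 291000 + ½·1000·(0.634² − 1.30²) − 1000·9.8·(−1.07) = 291000 + (-643) − (-10500) = 301000 Pa.

P₂ ≈ 301000 Pa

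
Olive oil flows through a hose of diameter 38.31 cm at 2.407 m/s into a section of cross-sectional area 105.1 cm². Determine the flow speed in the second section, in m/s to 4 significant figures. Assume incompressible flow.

By continuity, v₂ = v₁·A₁/A₂ = 2.407·(1153/105.1) = 26.40 m/s.

v₂ = 26.40 m/s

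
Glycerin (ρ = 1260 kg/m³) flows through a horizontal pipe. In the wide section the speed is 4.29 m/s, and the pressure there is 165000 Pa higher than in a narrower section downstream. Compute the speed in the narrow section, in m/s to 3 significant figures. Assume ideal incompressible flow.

Along the level pipe P + ½ρv² is conserved, hence v₂² = v₁² + 2(P₁ − P₂)/ρ.
v₂ = √(4.29² + 2·165000/1260) = √(18.4 + 262) = 16.7 m/s.

v₂ ≈ 16.7 m/s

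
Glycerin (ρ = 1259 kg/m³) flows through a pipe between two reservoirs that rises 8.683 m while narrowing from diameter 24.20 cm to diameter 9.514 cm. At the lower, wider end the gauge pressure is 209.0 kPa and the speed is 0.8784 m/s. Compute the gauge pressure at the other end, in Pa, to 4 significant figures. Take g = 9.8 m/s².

P₂ = 82020 Pa

Continuity gives A₁v₁ = A₂v₂, so v₂ = (460.0 cm²)/(71.09 cm²) × 0.8784 m/s = 5.683 m/s.
Bernoulli: P₁ + ½ρv₁² + ρg h₁ = P₂ + ½ρv₂² + ρg h₂, so P₂ = P₁ + ½ρ(v₁² − v₂²) − ρg(h₂ − h₁).
P₂ = 209000 + ½·1259·(0.8784² − 5.683²) − 1259·9.8·(+8.683) = 209000 + (-19850) − (107100) = 82020 Pa.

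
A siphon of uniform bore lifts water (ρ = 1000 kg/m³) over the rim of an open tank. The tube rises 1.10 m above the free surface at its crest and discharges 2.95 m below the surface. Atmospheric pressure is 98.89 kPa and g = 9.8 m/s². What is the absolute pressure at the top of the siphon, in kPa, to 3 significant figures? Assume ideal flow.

P_top ≈ 59.2 kPa

From the surface to the outlet (both open to atmosphere, surface at rest): v = √(2g·h_out) = √(2·9.8·2.95) = 7.60 m/s.
Continuity keeps v the same throughout the tube; from surface to crest, P_atm + 0 = P_top + ½ρv² + ρg·h_top.
P_top = 98890 − ½·1000·7.60² − 1000·9.8·1.10 = 59200 Pa.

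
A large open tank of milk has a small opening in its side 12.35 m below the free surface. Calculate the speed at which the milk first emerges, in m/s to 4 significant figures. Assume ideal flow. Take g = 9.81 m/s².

v ≈ 15.57 m/s

Bernoulli from surface to hole (P equal, v_surface ≈ 0): v = √(2gh) = √(2×9.81×12.35) = 15.57 m/s.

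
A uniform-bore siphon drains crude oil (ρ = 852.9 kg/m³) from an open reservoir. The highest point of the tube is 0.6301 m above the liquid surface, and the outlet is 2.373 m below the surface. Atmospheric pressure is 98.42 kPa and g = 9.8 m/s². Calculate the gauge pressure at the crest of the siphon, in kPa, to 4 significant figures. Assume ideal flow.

Bernoulli surface→outlet gives ½v² = g·h_out, so v = √(2·9.8·2.373) = 6.820 m/s.
With constant cross-section the crest speed equals v; applying Bernoulli from the surface up to the crest, P_top = P_atm − ½ρv² − ρg·h_top.
P_top = 98420 − ½·852.9·6.820² − 852.9·9.8·0.6301 = 73320 Pa. So P_gauge = P_top − P_atm = -25100 Pa.

P_gauge ≈ -25.10 kPa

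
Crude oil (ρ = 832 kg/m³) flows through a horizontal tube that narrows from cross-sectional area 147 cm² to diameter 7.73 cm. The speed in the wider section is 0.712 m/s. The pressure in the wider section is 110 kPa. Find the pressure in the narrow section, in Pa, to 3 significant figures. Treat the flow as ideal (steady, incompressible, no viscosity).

Continuity gives A₁v₁ = A₂v₂, so v₂ = (147 cm²)/(46.9 cm²) × 0.712 m/s = 2.23 m/s.
Along the horizontal streamline, P + ½ρv² is constant.
P₂ = P₁ − ½ρ(v₂² − v₁²) = 110000 − ½·832·(2.23² − 0.712²) = 110000 − 1860 = 108000 Pa.

P₂ = 108000 Pa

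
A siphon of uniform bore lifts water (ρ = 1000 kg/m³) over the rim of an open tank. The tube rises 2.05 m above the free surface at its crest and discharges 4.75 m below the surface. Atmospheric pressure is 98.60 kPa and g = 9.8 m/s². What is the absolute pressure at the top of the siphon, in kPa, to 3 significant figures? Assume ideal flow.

P_top ≈ 32.0 kPa

Bernoulli surface→outlet gives ½v² = g·h_out, so v = √(2·9.8·4.75) = 9.65 m/s.
With constant cross-section the crest speed equals v; applying Bernoulli from the surface up to the crest, P_top = P_atm − ½ρv² − ρg·h_top.
P_top = 98600 − ½·1000·9.65² − 1000·9.8·2.05 = 32000 Pa.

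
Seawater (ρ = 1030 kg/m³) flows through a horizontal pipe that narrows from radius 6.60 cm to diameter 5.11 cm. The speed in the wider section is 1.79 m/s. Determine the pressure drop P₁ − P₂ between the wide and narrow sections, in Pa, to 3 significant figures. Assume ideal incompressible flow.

ΔP = 71800 Pa

Continuity gives A₁v₁ = A₂v₂, so v₂ = (137 cm²)/(20.5 cm²) × 1.79 m/s = 11.9 m/s.
With no height change, Bernoulli's equation is P₁ + ½ρv₁² = P₂ + ½ρv₂².
P₁ − P₂ = ½·1030·(11.9² − 1.79²) = ½·1030·139 = 71800 Pa.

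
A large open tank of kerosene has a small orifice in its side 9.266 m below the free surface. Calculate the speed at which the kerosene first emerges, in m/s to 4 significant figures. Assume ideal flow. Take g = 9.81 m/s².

With the surface at rest and both surface and jet at atmospheric pressure, Bernoulli gives ρg h = ½ρv², so v = √(2gh) = √(2·9.81·9.266) = 13.48 m/s.

v = 13.48 m/s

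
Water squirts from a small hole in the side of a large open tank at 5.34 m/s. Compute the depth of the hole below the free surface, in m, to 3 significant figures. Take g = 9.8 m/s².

Torricelli: v = √(2gh), so h = v²/(2g).
h = 5.34²/(2·9.8) = 28.5/19.60 = 1.45 m.

1.45 m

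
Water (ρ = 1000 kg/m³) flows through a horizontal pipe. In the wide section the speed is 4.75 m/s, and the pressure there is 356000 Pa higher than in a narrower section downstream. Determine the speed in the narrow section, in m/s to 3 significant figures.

v₂ ≈ 27.1 m/s

Along the level pipe P + ½ρv² is conserved, hence v₂² = v₁² + 2(P₁ − P₂)/ρ.
v₂ = √(4.75² + 2·356000/1000) = √(22.6 + 712) = 27.1 m/s.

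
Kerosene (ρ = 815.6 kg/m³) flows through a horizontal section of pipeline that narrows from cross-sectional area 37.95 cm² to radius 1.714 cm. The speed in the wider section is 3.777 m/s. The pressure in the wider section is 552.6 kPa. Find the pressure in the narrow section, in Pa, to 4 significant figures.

P₂ ≈ 460100 Pa

The volume flow rate is constant, so v₂ = (A₁/A₂)v₁ = (37.95/9.229)·3.777 = 15.53 m/s.
The pipe is horizontal, so Bernoulli reduces to P₁ + ½ρv₁² = P₂ + ½ρv₂².
P₂ = P₁ − ½ρ(v₂² − v₁²) = 552600 − ½·815.6·(15.53² − 3.777²) = 552600 − 92540 = 460100 Pa.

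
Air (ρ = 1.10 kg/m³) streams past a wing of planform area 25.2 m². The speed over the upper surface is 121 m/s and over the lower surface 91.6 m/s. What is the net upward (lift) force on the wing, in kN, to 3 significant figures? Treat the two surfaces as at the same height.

F ≈ 86.6 kN

The faster flow above has the lower pressure; Bernoulli (same height) gives ΔP = ½ρ(v_up² − v_low²).
ΔP = ½·1.10·(121² − 91.6²) = 3440 Pa.
Lift = ΔP · A = 3440 × 25.2 = 86600 N.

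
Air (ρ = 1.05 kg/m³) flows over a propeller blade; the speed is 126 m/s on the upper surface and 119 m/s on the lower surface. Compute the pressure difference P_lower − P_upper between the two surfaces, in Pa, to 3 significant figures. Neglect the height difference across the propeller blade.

900 Pa

Bernoulli (same height): P_lower − P_upper = ½ρ(v_upper² − v_lower²).
ΔP = ½·1.05·(126² − 119²) = 900 Pa.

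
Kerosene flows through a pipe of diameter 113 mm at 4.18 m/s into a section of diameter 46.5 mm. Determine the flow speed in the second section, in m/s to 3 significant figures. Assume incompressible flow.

Continuity gives A₁v₁ = A₂v₂, so v₂ = (100 cm²)/(17.0 cm²) × 4.18 m/s = 24.7 m/s.

v₂ ≈ 24.7 m/s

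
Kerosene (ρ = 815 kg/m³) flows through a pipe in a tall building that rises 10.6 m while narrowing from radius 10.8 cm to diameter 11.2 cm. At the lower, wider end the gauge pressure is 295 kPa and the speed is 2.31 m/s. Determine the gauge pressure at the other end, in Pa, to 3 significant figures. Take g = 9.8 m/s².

Continuity gives A₁v₁ = A₂v₂, so v₂ = (366 cm²)/(98.5 cm²) × 2.31 m/s = 8.59 m/s.
Energy conservation along the streamline gives P₂ = P₁ − ½ρ(v₂² − v₁²) − ρg(h₂ − h₁).
P₂ = 295000 + ½·815·(2.31² − 8.59²) − 815·9.8·(+10.6) = 295000 + (-27900) − (84700) = 182000 Pa.

P₂ ≈ 182000 Pa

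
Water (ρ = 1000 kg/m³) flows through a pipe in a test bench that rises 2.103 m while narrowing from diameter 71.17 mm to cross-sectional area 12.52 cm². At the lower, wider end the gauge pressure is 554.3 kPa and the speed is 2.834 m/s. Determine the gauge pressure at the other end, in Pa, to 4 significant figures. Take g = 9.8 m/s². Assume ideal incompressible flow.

497200 Pa

Mass conservation (A₁v₁ = A₂v₂) gives v₂ = 2.834 × 39.78/12.52 = 9.005 m/s.
Applying Bernoulli between the two ends and solving for P₂: P₂ = P₁ + ½ρ(v₁² − v₂²) − ρgΔh.
P₂ = 554300 + ½·1000·(2.834² − 9.005²) − 1000·9.8·(+2.103) = 554300 + (-36530) − (20610) = 497200 Pa.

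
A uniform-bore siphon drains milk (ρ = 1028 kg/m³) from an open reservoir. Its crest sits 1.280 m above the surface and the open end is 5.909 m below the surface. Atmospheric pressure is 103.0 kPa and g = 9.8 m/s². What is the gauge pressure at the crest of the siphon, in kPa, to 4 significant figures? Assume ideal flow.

From the surface to the outlet (both open to atmosphere, surface at rest): v = √(2g·h_out) = √(2·9.8·5.909) = 10.76 m/s.
The bore is uniform, so the speed at the crest is the same v. Bernoulli surface→crest: P_atm = P_top + ½ρv² + ρg·h_top.
P_top = 103000 − ½·1028·10.76² − 1028·9.8·1.280 = 30580 Pa. So P_gauge = P_top − P_atm = -72420 Pa.

-72.42 kPa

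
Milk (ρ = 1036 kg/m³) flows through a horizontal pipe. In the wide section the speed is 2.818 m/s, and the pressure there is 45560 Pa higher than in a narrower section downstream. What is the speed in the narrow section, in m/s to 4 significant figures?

v₂ = 9.793 m/s

Along the level pipe P + ½ρv² is conserved, hence v₂² = v₁² + 2(P₁ − P₂)/ρ.
v₂ = √(2.818² + 2·45560/1036) = √(7.941 + 87.95) = 9.793 m/s.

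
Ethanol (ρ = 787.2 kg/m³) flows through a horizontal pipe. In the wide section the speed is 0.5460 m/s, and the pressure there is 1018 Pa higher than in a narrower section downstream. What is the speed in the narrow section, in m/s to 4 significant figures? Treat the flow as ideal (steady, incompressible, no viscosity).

v₂ ≈ 1.698 m/s

Horizontal Bernoulli: P₁ + ½ρv₁² = P₂ + ½ρv₂², so v₂² = v₁² + 2(P₁ − P₂)/ρ.
v₂ = √(0.5460² + 2·1018/787.2) = √(0.2981 + 2.586) = 1.698 m/s.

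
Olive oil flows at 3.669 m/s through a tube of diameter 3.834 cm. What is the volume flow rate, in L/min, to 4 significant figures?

Q = A·v = 0.001155 m² × 3.669 m/s = 0.004236 m³/s.
Converting: 0.004236 m³/s × 60000 = 254.2 L/min.

Q = 254.2 L/min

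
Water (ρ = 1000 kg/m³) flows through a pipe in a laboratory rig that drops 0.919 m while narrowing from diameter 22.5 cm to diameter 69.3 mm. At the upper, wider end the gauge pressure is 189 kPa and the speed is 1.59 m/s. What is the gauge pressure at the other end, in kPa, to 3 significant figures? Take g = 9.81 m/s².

P₂ = 58.8 kPa

The volume flow rate is constant, so v₂ = (A₁/A₂)v₁ = (398/37.7)·1.59 = 16.8 m/s.
Applying Bernoulli between the two ends and solving for P₂: P₂ = P₁ + ½ρ(v₁² − v₂²) − ρgΔh.
P₂ = 189000 + ½·1000·(1.59² − 16.8²) − 1000·9.81·(−0.919) = 189000 + (-139000) − (-9020) = 58800 Pa.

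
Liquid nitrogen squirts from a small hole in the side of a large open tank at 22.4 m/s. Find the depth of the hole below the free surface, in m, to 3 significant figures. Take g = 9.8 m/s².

h ≈ 25.6 m

For a small hole in a large open tank, ½v² = gh, giving h = v²/(2g).
h = 22.4²/(2·9.8) = 502/19.60 = 25.6 m.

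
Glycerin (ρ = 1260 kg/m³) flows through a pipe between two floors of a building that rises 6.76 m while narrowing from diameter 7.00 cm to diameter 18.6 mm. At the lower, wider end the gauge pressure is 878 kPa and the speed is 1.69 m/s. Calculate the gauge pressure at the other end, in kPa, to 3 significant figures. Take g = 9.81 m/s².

P₂ ≈ 435 kPa

By continuity, v₂ = v₁·A₁/A₂ = 1.69·(38.5/2.72) = 23.9 m/s.
Applying Bernoulli between the two ends and solving for P₂: P₂ = P₁ + ½ρ(v₁² − v₂²) − ρgΔh.
P₂ = 878000 + ½·1260·(1.69² − 23.9²) − 1260·9.81·(+6.76) = 878000 + (-359000) − (83600) = 435000 Pa.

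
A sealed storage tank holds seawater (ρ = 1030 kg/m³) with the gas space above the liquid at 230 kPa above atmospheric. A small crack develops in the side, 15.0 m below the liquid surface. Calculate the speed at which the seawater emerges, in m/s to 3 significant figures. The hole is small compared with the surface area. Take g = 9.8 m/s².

Take point 1 at the surface (v₁ ≈ 0) and point 2 at the hole (at atmospheric pressure). Bernoulli: P₁ + ρg h = P_atm + ½ρv₂².
With P₁ − P_atm = 230000 Pa, v₂ = √(2gh + 2ΔP/ρ) = √(2·9.8·15.0 + 2·230000/1030) = 27.2 m/s.

v ≈ 27.2 m/s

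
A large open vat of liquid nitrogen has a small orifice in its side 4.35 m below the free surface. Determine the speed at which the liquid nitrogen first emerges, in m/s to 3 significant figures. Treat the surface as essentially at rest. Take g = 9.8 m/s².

9.23 m/s

With the surface at rest and both surface and jet at atmospheric pressure, Bernoulli gives ρg h = ½ρv², so v = √(2gh) = √(2·9.8·4.35) = 9.23 m/s.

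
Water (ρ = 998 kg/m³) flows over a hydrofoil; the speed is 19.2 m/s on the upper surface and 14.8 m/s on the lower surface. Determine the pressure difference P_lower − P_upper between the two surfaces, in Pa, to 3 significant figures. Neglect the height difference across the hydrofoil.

74700 Pa

Bernoulli (same height): P_lower − P_upper = ½ρ(v_upper² − v_lower²).
ΔP = ½·998·(19.2² − 14.8²) = 74700 Pa.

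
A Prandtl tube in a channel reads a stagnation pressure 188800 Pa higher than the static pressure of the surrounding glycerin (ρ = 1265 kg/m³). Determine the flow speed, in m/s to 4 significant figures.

17.28 m/s

At the stagnation point the flow is brought to rest, so Bernoulli gives P_stag − P_static = ½ρv².
v = √(2ΔP/ρ) = √(2·188800/1265) = 17.28 m/s.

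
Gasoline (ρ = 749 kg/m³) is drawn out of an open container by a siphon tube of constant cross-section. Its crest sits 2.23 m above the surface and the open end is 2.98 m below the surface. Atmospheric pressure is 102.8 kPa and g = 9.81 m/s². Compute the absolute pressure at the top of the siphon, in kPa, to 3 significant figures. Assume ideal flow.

64.5 kPa

From the surface to the outlet (both open to atmosphere, surface at rest): v = √(2g·h_out) = √(2·9.81·2.98) = 7.65 m/s.
With constant cross-section the crest speed equals v; applying Bernoulli from the surface up to the crest, P_top = P_atm − ½ρv² − ρg·h_top.
P_top = 102800 − ½·749·7.65² − 749·9.81·2.23 = 64500 Pa.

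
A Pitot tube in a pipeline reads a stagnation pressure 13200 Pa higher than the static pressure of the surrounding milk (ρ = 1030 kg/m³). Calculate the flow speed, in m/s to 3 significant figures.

5.06 m/s

Bernoulli between the free stream and the stagnation point: ½ρv² = P_stag − P_static.
v = √(2ΔP/ρ) = √(2·13200/1030) = 5.06 m/s.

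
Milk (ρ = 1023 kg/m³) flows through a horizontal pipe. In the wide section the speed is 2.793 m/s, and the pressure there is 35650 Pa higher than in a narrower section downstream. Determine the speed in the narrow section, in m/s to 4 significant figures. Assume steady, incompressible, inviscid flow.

v₂ ≈ 8.803 m/s

Horizontal Bernoulli: P₁ + ½ρv₁² = P₂ + ½ρv₂², so v₂² = v₁² + 2(P₁ − P₂)/ρ.
v₂ = √(2.793² + 2·35650/1023) = √(7.801 + 69.70) = 8.803 m/s.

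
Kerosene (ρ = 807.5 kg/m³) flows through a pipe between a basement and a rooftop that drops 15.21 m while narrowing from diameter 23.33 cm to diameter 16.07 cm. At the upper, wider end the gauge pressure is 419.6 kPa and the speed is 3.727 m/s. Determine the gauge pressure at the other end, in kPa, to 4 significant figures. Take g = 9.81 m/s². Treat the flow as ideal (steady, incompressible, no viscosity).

Continuity gives A₁v₁ = A₂v₂, so v₂ = (427.5 cm²)/(202.8 cm²) × 3.727 m/s = 7.855 m/s.
Bernoulli: P₁ + ½ρv₁² + ρg h₁ = P₂ + ½ρv₂² + ρg h₂, so P₂ = P₁ + ½ρ(v₁² − v₂²) − ρg(h₂ − h₁).
P₂ = 419600 + ½·807.5·(3.727² − 7.855²) − 807.5·9.81·(−15.21) = 419600 + (-19300) − (-120500) = 520800 Pa.

520.8 kPa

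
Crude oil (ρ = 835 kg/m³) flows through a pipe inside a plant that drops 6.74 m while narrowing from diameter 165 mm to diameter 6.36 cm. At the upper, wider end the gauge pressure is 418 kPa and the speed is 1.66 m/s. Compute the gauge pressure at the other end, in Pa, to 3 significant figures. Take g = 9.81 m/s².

P₂ ≈ 422000 Pa

Continuity gives A₁v₁ = A₂v₂, so v₂ = (214 cm²)/(31.8 cm²) × 1.66 m/s = 11.2 m/s.
Bernoulli: P₁ + ½ρv₁² + ρg h₁ = P₂ + ½ρv₂² + ρg h₂, so P₂ = P₁ + ½ρ(v₁² − v₂²) − ρg(h₂ − h₁).
P₂ = 418000 + ½·835·(1.66² − 11.2²) − 835·9.81·(−6.74) = 418000 + (-51000) − (-55200) = 422000 Pa.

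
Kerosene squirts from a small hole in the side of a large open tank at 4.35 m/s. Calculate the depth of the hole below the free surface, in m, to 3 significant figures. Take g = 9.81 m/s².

Inverting v = √(2gh) gives h = v² / 2g.
h = 4.35²/(2·9.81) = 18.9/19.62 = 0.964 m.

h = 0.964 m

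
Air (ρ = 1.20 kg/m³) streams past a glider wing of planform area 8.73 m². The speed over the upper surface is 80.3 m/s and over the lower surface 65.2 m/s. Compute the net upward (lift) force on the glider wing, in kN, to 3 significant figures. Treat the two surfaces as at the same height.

11.5 kN

From P + ½ρv² = const at equal height, P_low − P_up = ½ρ(v_up² − v_low²).
ΔP = ½·1.20·(80.3² − 65.2²) = 1320 Pa.
Lift = ΔP · A = 1320 × 8.73 = 11500 N.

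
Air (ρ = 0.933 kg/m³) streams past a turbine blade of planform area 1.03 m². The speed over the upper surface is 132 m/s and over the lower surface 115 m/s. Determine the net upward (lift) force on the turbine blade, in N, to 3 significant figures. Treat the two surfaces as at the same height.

2020 N

From P + ½ρv² = const at equal height, P_low − P_up = ½ρ(v_up² − v_low²).
ΔP = ½·0.933·(132² − 115²) = 1960 Pa.
Lift = ΔP · A = 1960 × 1.03 = 2020 N.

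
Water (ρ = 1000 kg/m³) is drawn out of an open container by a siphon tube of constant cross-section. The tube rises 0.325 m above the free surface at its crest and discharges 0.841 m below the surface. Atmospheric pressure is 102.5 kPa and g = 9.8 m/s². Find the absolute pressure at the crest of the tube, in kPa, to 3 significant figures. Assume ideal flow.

P_top ≈ 91.1 kPa

Bernoulli surface→outlet gives ½v² = g·h_out, so v = √(2·9.8·0.841) = 4.06 m/s.
With constant cross-section the crest speed equals v; applying Bernoulli from the surface up to the crest, P_top = P_atm − ½ρv² − ρg·h_top.
P_top = 102500 − ½·1000·4.06² − 1000·9.8·0.325 = 91100 Pa.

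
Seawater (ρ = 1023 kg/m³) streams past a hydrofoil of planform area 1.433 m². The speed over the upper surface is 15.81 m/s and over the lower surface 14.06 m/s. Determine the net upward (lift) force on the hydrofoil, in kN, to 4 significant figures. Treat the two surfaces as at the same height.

The faster flow above has the lower pressure; Bernoulli (same height) gives ΔP = ½ρ(v_up² − v_low²).
ΔP = ½·1023·(15.81² − 14.06²) = 26740 Pa.
Lift = ΔP · A = 26740 × 1.433 = 38310 N.

F ≈ 38.31 kN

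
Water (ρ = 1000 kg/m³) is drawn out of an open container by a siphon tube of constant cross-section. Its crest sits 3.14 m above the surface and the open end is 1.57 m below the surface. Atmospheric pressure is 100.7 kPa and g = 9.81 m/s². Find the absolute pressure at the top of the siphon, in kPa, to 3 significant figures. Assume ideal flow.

The outlet speed comes from Torricelli: v = √(2g·1.57) = 5.55 m/s.
Continuity keeps v the same throughout the tube; from surface to crest, P_atm + 0 = P_top + ½ρv² + ρg·h_top.
P_top = 100700 − ½·1000·5.55² − 1000·9.81·3.14 = 54500 Pa.

P_top ≈ 54.5 kPa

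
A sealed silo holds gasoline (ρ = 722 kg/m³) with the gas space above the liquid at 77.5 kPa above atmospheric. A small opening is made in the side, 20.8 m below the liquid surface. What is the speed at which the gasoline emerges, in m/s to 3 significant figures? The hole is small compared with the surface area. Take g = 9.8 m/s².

v ≈ 24.9 m/s

Take point 1 at the surface (v₁ ≈ 0) and point 2 at the hole (at atmospheric pressure). Bernoulli: P₁ + ρg h = P_atm + ½ρv₂².
With P₁ − P_atm = 77500 Pa, v₂ = √(2gh + 2ΔP/ρ) = √(2·9.8·20.8 + 2·77500/722) = 24.9 m/s.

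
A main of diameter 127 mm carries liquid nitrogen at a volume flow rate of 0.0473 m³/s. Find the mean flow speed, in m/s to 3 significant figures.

v ≈ 3.73 m/s

Q = 0.0473 m³/s = 0.0473 m³/s.
v = Q/A = 0.0473 / 0.0127 = 3.73 m/s.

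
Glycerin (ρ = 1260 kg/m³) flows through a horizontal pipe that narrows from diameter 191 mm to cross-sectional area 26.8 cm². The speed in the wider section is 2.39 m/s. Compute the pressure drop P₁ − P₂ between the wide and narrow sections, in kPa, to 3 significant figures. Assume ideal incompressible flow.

408 kPa

Continuity gives A₁v₁ = A₂v₂, so v₂ = (287 cm²)/(26.8 cm²) × 2.39 m/s = 25.6 m/s.
With no height change, Bernoulli's equation is P₁ + ½ρv₁² = P₂ + ½ρv₂².
P₁ − P₂ = ½·1260·(25.6² − 2.39²) = ½·1260·647 = 408000 Pa.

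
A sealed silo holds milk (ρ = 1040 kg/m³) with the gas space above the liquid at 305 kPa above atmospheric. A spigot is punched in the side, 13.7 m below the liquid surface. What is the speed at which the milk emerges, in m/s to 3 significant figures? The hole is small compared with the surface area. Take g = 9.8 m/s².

Take point 1 at the surface (v₁ ≈ 0) and point 2 at the hole (at atmospheric pressure). Bernoulli: P₁ + ρg h = P_atm + ½ρv₂².
With P₁ − P_atm = 305000 Pa, v₂ = √(2gh + 2ΔP/ρ) = √(2·9.8·13.7 + 2·305000/1040) = 29.2 m/s.

v ≈ 29.2 m/s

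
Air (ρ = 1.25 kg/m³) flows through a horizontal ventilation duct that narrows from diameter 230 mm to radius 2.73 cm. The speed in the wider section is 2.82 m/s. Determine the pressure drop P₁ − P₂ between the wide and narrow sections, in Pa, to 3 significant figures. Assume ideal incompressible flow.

By continuity, v₂ = v₁·A₁/A₂ = 2.82·(415/23.4) = 50.0 m/s.
Along the horizontal streamline, P + ½ρv² is constant.
P₁ − P₂ = ½·1.25·(50.0² − 2.82²) = ½·1.25·2500 = 1560 Pa.

ΔP ≈ 1560 Pa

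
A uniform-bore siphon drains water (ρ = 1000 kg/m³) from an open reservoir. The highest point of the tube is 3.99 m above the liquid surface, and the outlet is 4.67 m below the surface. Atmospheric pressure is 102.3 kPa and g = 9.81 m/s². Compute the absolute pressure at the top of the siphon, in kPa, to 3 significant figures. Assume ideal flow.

Bernoulli surface→outlet gives ½v² = g·h_out, so v = √(2·9.81·4.67) = 9.57 m/s.
The bore is uniform, so the speed at the crest is the same v. Bernoulli surface→crest: P_atm = P_top + ½ρv² + ρg·h_top.
P_top = 102300 − ½·1000·9.57² − 1000·9.81·3.99 = 17300 Pa.

P_top = 17.3 kPa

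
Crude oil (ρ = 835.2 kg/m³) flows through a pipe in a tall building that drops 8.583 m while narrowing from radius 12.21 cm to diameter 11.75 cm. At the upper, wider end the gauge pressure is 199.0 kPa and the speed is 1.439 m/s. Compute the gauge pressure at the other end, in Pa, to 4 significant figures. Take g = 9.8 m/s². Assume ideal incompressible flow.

P₂ ≈ 254000 Pa

By continuity, v₂ = v₁·A₁/A₂ = 1.439·(468.4/108.4) = 6.216 m/s.
Energy conservation along the streamline gives P₂ = P₁ − ½ρ(v₂² − v₁²) − ρg(h₂ − h₁).
P₂ = 199000 + ½·835.2·(1.439² − 6.216²) − 835.2·9.8·(−8.583) = 199000 + (-15270) − (-70250) = 254000 Pa.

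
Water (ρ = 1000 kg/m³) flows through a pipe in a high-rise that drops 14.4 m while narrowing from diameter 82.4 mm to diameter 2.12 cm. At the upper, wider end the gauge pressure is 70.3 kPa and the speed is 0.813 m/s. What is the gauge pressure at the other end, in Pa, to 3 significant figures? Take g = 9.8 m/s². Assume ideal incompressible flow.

P₂ ≈ 136000 Pa

The volume flow rate is constant, so v₂ = (A₁/A₂)v₁ = (53.3/3.53)·0.813 = 12.3 m/s.
Bernoulli: P₁ + ½ρv₁² + ρg h₁ = P₂ + ½ρv₂² + ρg h₂, so P₂ = P₁ + ½ρ(v₁² − v₂²) − ρg(h₂ − h₁).
P₂ = 70300 + ½·1000·(0.813² − 12.3²) − 1000·9.8·(−14.4) = 70300 + (-75100) − (-141000) = 136000 Pa.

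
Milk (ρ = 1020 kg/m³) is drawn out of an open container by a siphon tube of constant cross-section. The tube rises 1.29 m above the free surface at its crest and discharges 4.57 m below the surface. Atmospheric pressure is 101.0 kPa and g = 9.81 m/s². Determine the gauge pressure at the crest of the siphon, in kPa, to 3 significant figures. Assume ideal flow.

Bernoulli surface→outlet gives ½v² = g·h_out, so v = √(2·9.81·4.57) = 9.47 m/s.
The bore is uniform, so the speed at the crest is the same v. Bernoulli surface→crest: P_atm = P_top + ½ρv² + ρg·h_top.
P_top = 101000 − ½·1020·9.47² − 1020·9.81·1.29 = 42400 Pa. So P_gauge = P_top − P_atm = -58600 Pa.

P_gauge ≈ -58.6 kPa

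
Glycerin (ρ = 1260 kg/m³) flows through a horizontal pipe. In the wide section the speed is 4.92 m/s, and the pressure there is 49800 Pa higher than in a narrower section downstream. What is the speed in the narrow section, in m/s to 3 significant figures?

v₂ ≈ 10.2 m/s

With h₁ = h₂, rearranging Bernoulli gives v₂ = √(v₁² + 2ΔP/ρ).
v₂ = √(4.92² + 2·49800/1260) = √(24.2 + 79.0) = 10.2 m/s.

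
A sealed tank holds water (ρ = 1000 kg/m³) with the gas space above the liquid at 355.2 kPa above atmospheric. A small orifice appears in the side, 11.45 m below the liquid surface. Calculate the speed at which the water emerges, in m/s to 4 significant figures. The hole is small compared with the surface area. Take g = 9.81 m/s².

v = 30.58 m/s

Take point 1 at the surface (v₁ ≈ 0) and point 2 at the hole (at atmospheric pressure). Bernoulli: P₁ + ρg h = P_atm + ½ρv₂².
With P₁ − P_atm = 355200 Pa, v₂ = √(2gh + 2ΔP/ρ) = √(2·9.81·11.45 + 2·355200/1000) = 30.58 m/s.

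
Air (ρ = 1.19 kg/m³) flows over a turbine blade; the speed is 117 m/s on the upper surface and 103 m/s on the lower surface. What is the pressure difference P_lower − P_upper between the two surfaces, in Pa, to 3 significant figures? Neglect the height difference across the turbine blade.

With negligible Δh, P + ½ρv² is constant, so P_low − P_up = ½ρ(v_up² − v_low²).
ΔP = ½·1.19·(117² − 103²) = 1830 Pa.

1830 Pa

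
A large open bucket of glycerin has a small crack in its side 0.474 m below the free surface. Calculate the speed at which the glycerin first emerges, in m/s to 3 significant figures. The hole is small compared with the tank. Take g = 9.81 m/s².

3.05 m/s

Bernoulli from surface to hole (P equal, v_surface ≈ 0): v = √(2gh) = √(2×9.81×0.474) = 3.05 m/s.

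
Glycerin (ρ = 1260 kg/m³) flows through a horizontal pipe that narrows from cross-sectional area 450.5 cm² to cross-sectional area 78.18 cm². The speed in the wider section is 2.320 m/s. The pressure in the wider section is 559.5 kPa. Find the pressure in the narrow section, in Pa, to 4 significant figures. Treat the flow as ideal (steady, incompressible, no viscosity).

Continuity gives A₁v₁ = A₂v₂, so v₂ = (450.5 cm²)/(78.18 cm²) × 2.320 m/s = 13.37 m/s.
The pipe is horizontal, so Bernoulli reduces to P₁ + ½ρv₁² = P₂ + ½ρv₂².
P₂ = P₁ − ½ρ(v₂² − v₁²) = 559500 − ½·1260·(13.37² − 2.320²) = 559500 − 109200 = 450300 Pa.

P₂ ≈ 450300 Pa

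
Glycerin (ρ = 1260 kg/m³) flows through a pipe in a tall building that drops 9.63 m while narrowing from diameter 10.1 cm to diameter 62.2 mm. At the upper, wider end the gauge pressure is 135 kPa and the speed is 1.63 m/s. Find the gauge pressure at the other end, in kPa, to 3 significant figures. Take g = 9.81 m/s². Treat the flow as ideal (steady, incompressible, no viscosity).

By continuity, v₂ = v₁·A₁/A₂ = 1.63·(80.1/30.4) = 4.30 m/s.
Energy conservation along the streamline gives P₂ = P₁ − ½ρ(v₂² − v₁²) − ρg(h₂ − h₁).
P₂ = 135000 + ½·1260·(1.63² − 4.30²) − 1260·9.81·(−9.63) = 135000 + (-9960) − (-119000) = 244000 Pa.

P₂ ≈ 244 kPa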